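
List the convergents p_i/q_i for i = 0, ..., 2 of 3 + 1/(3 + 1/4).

Using the convergent recurrence p_i = a_i*p_{i-1} + p_{i-2}, q_i = a_i*q_{i-1} + q_{i-2} with p_{-2}=0, p_{-1}=1, q_{-2}=1, q_{-1}=0:
  i=0: a_0=3, p_0 = 3*1 + 0 = 3, q_0 = 3*0 + 1 = 1.
  i=1: a_1=3, p_1 = 3*3 + 1 = 10, q_1 = 3*1 + 0 = 3.
  i=2: a_2=4, p_2 = 4*10 + 3 = 43, q_2 = 4*3 + 1 = 13.

3/1, 10/3, 43/13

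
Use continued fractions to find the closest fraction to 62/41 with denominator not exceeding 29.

Expand x = 62/41 as a continued fraction with the Euclidean algorithm:
  62 = 1*41 + 21, so a_0 = 1.
  41 = 1*21 + 20, so a_1 = 1.
  21 = 1*20 + 1, so a_2 = 1.
  20 = 20*1 + 0, so a_3 = 20.
so x = [1; 1, 1, 20].
Convergents (p_i = a_i*p_{i-1} + p_{i-2}, q_i = a_i*q_{i-1} + q_{i-2} with p_{-2}=0, p_{-1}=1, q_{-2}=1, q_{-1}=0), until the denominator exceeds 29:
  i=0: a_0=1, p_0 = 1*1 + 0 = 1, q_0 = 1*0 + 1 = 1.
  i=1: a_1=1, p_1 = 1*1 + 1 = 2, q_1 = 1*1 + 0 = 1.
  i=2: a_2=1, p_2 = 1*2 + 1 = 3, q_2 = 1*1 + 1 = 2.
  i=3: a_3=20, p_3 = 20*3 + 2 = 62, q_3 = 20*2 + 1 = 41.
q_3 = 41 > 29, so the last convergent with denominator <= 29 is p_2/q_2 = 3/2.
The closest fraction with denominator <= 29 is either p_2/q_2 or the intermediate fraction (k*p_2 + p_1)/(k*q_2 + q_1) with the largest k >= 1 whose denominator stays <= 29; these approach x as k grows, and every other convergent or intermediate fraction in range is farther away.
Largest k: floor((29 - q_1)/q_2) = floor((29 - 1)/2) = 14.
That gives (14*3 + 2)/(14*2 + 1) = 44/29.
Compare the errors: |x - 3/2| = |62*2 - 3*41|/(41*2) = 1/82, and |x - 44/29| = |62*29 - 44*41|/(41*29) = 6/1189.
Cross-multiplying, 6*82 = 492 < 1189 = 1*1189, so 6/1189 is smaller: the intermediate fraction 44/29 is closer to x than 3/2.

44/29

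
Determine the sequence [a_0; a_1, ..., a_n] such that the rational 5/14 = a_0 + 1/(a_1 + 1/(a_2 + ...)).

[0; 2, 1, 4]

Run the Euclidean algorithm on 5 and 14; the successive quotients are the partial quotients a_0, a_1, ... (each step inverts the fractional part left over by the previous one):
  5 = 0*14 + 5, so a_0 = 0.
  14 = 2*5 + 4, so a_1 = 2.
  5 = 1*4 + 1, so a_2 = 1.
  4 = 4*1 + 0, so a_3 = 4.
The remainder reaches 0 after 4 divisions, so the expansion has 4 partial quotients, read off in order.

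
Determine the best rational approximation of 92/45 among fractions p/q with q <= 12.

25/12

Expand x = 92/45 as a continued fraction with the Euclidean algorithm:
  92 = 2*45 + 2, so a_0 = 2.
  45 = 22*2 + 1, so a_1 = 22.
  2 = 2*1 + 0, so a_2 = 2.
so x = [2; 22, 2].
Convergents (p_i = a_i*p_{i-1} + p_{i-2}, q_i = a_i*q_{i-1} + q_{i-2} with p_{-2}=0, p_{-1}=1, q_{-2}=1, q_{-1}=0), until the denominator exceeds 12:
  i=0: a_0=2, p_0 = 2*1 + 0 = 2, q_0 = 2*0 + 1 = 1.
  i=1: a_1=22, p_1 = 22*2 + 1 = 45, q_1 = 22*1 + 0 = 22.
q_1 = 22 > 12, so the last convergent with denominator <= 12 is p_0/q_0 = 2/1.
The closest fraction with denominator <= 12 is either p_0/q_0 or the intermediate fraction (k*p_0 + p_{-1})/(k*q_0 + q_{-1}) with the largest k >= 1 whose denominator stays <= 12; these approach x as k grows, and every other convergent or intermediate fraction in range is farther away.
Largest k: floor((12 - q_{-1})/q_0) = floor((12 - 0)/1) = 12 (using the seeds p_{-1} = 1, q_{-1} = 0).
That gives (12*2 + 1)/(12*1 + 0) = 25/12.
Compare the errors: |x - 2/1| = |92*1 - 2*45|/(45*1) = 2/45, and |x - 25/12| = |92*12 - 25*45|/(45*12) = 21/540.
Cross-multiplying, 21*45 = 945 < 1080 = 2*540, so 21/540 is smaller: the intermediate fraction 25/12 is closer to x than 2/1.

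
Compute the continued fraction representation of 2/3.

[0; 1, 2]

Run the Euclidean algorithm on 2 and 3; the successive quotients are the partial quotients a_0, a_1, ... (each step inverts the fractional part left over by the previous one):
  2 = 0*3 + 2, so a_0 = 0.
  3 = 1*2 + 1, so a_1 = 1.
  2 = 2*1 + 0, so a_2 = 2.
The remainder reaches 0 after 3 divisions, so the expansion has 3 partial quotients, read off in order.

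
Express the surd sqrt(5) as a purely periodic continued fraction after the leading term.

Write x_i = (sqrt(5) + m_i)/d_i with (m_0, d_0) = (0, 1). a_0 = floor(sqrt(5)) = 2, since 2^2 = 4 <= 5 < 9 = 3^2.
Iterate m_{i+1} = d_i*a_i - m_i, d_{i+1} = (5 - m_{i+1}^2)/d_i, a_{i+1} = floor((a_0 + m_{i+1})/d_{i+1}):
  m_1 = 1*2 - 0 = 2, d_1 = (5 - 2^2)/1 = 1/1 = 1, a_1 = floor((2 + 2)/1) = 4.
  m_2 = 1*4 - 2 = 2, d_2 = (5 - 2^2)/1 = 1/1 = 1: (m_2, d_2) = (m_1, d_1) = (2, 1), so from here the quotient a_1 repeats; the period length is 1.
Hence the expansion of sqrt(5) is a_0 = 2 followed by the repeating block 4 (period 1).

[2; (4)]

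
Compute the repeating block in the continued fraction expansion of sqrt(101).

[10; (20)]

Write x_i = (sqrt(101) + m_i)/d_i with (m_0, d_0) = (0, 1). a_0 = floor(sqrt(101)) = 10, since 10^2 = 100 <= 101 < 121 = 11^2.
Iterate m_{i+1} = d_i*a_i - m_i, d_{i+1} = (101 - m_{i+1}^2)/d_i, a_{i+1} = floor((a_0 + m_{i+1})/d_{i+1}):
  m_1 = 1*10 - 0 = 10, d_1 = (101 - 10^2)/1 = 1/1 = 1, a_1 = floor((10 + 10)/1) = 20.
  m_2 = 1*20 - 10 = 10, d_2 = (101 - 10^2)/1 = 1/1 = 1: (m_2, d_2) = (m_1, d_1) = (10, 1), so from here the quotient a_1 repeats; the period length is 1.
Hence the expansion of sqrt(101) is a_0 = 10 followed by the repeating block 20 (period 1).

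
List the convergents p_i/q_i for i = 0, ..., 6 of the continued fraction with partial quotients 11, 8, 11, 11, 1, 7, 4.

Using the convergent recurrence p_i = a_i*p_{i-1} + p_{i-2}, q_i = a_i*q_{i-1} + q_{i-2} with p_{-2}=0, p_{-1}=1, q_{-2}=1, q_{-1}=0:
  i=0: a_0=11, p_0 = 11*1 + 0 = 11, q_0 = 11*0 + 1 = 1.
  i=1: a_1=8, p_1 = 8*11 + 1 = 89, q_1 = 8*1 + 0 = 8.
  i=2: a_2=11, p_2 = 11*89 + 11 = 990, q_2 = 11*8 + 1 = 89.
  i=3: a_3=11, p_3 = 11*990 + 89 = 10979, q_3 = 11*89 + 8 = 987.
  i=4: a_4=1, p_4 = 1*10979 + 990 = 11969, q_4 = 1*987 + 89 = 1076.
  i=5: a_5=7, p_5 = 7*11969 + 10979 = 94762, q_5 = 7*1076 + 987 = 8519.
  i=6: a_6=4, p_6 = 4*94762 + 11969 = 391017, q_6 = 4*8519 + 1076 = 35152.

11/1, 89/8, 990/89, 10979/987, 11969/1076, 94762/8519, 391017/35152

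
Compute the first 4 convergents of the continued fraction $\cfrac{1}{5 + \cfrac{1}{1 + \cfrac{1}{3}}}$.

Using the convergent recurrence p_i = a_i*p_{i-1} + p_{i-2}, q_i = a_i*q_{i-1} + q_{i-2} with p_{-2}=0, p_{-1}=1, q_{-2}=1, q_{-1}=0:
  i=0: a_0=0, p_0 = 0*1 + 0 = 0, q_0 = 0*0 + 1 = 1.
  i=1: a_1=5, p_1 = 5*0 + 1 = 1, q_1 = 5*1 + 0 = 5.
  i=2: a_2=1, p_2 = 1*1 + 0 = 1, q_2 = 1*5 + 1 = 6.
  i=3: a_3=3, p_3 = 3*1 + 1 = 4, q_3 = 3*6 + 5 = 23.

0/1, 1/5, 1/6, 4/23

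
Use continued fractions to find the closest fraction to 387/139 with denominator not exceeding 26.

39/14

Expand x = 387/139 as a continued fraction with the Euclidean algorithm:
  387 = 2*139 + 109, so a_0 = 2.
  139 = 1*109 + 30, so a_1 = 1.
  109 = 3*30 + 19, so a_2 = 3.
  30 = 1*19 + 11, so a_3 = 1.
  19 = 1*11 + 8, so a_4 = 1.
  11 = 1*8 + 3, so a_5 = 1.
  8 = 2*3 + 2, so a_6 = 2.
  3 = 1*2 + 1, so a_7 = 1.
  2 = 2*1 + 0, so a_8 = 2.
so x = [2; 1, 3, 1, 1, 1, 2, 1, 2].
Convergents (p_i = a_i*p_{i-1} + p_{i-2}, q_i = a_i*q_{i-1} + q_{i-2} with p_{-2}=0, p_{-1}=1, q_{-2}=1, q_{-1}=0), until the denominator exceeds 26:
  i=0: a_0=2, p_0 = 2*1 + 0 = 2, q_0 = 2*0 + 1 = 1.
  i=1: a_1=1, p_1 = 1*2 + 1 = 3, q_1 = 1*1 + 0 = 1.
  i=2: a_2=3, p_2 = 3*3 + 2 = 11, q_2 = 3*1 + 1 = 4.
  i=3: a_3=1, p_3 = 1*11 + 3 = 14, q_3 = 1*4 + 1 = 5.
  i=4: a_4=1, p_4 = 1*14 + 11 = 25, q_4 = 1*5 + 4 = 9.
  i=5: a_5=1, p_5 = 1*25 + 14 = 39, q_5 = 1*9 + 5 = 14.
  i=6: a_6=2, p_6 = 2*39 + 25 = 103, q_6 = 2*14 + 9 = 37.
q_6 = 37 > 26, so the last convergent with denominator <= 26 is p_5/q_5 = 39/14.
The closest fraction with denominator <= 26 is either p_5/q_5 or the intermediate fraction (k*p_5 + p_4)/(k*q_5 + q_4) with the largest k >= 1 whose denominator stays <= 26; these approach x as k grows, and every other convergent or intermediate fraction in range is farther away.
Largest k: floor((26 - q_4)/q_5) = floor((26 - 9)/14) = 1.
That gives (1*39 + 25)/(1*14 + 9) = 64/23.
Compare the errors: |x - 39/14| = |387*14 - 39*139|/(139*14) = 3/1946, and |x - 64/23| = |387*23 - 64*139|/(139*23) = 5/3197.
Cross-multiplying, 3*3197 = 9591 < 9730 = 5*1946, so 3/1946 is smaller: the convergent 39/14 is closer to x than 64/23.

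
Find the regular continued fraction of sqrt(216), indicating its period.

[14; (1, 2, 3, 2, 1, 28)]

Write x_i = (sqrt(216) + m_i)/d_i with (m_0, d_0) = (0, 1). a_0 = floor(sqrt(216)) = 14, since 14^2 = 196 <= 216 < 225 = 15^2.
Iterate m_{i+1} = d_i*a_i - m_i, d_{i+1} = (216 - m_{i+1}^2)/d_i, a_{i+1} = floor((a_0 + m_{i+1})/d_{i+1}):
  m_1 = 1*14 - 0 = 14, d_1 = (216 - 14^2)/1 = 20/1 = 20, a_1 = floor((14 + 14)/20) = 1.
  m_2 = 20*1 - 14 = 6, d_2 = (216 - 6^2)/20 = 180/20 = 9, a_2 = floor((14 + 6)/9) = 2.
  m_3 = 9*2 - 6 = 12, d_3 = (216 - 12^2)/9 = 72/9 = 8, a_3 = floor((14 + 12)/8) = 3.
  m_4 = 8*3 - 12 = 12, d_4 = (216 - 12^2)/8 = 72/8 = 9, a_4 = floor((14 + 12)/9) = 2.
  m_5 = 9*2 - 12 = 6, d_5 = (216 - 6^2)/9 = 180/9 = 20, a_5 = floor((14 + 6)/20) = 1.
  m_6 = 20*1 - 6 = 14, d_6 = (216 - 14^2)/20 = 20/20 = 1, a_6 = floor((14 + 14)/1) = 28.
  m_7 = 1*28 - 14 = 14, d_7 = (216 - 14^2)/1 = 20/1 = 20: (m_7, d_7) = (m_1, d_1) = (14, 20), so from here the quotients repeat a_1, ..., a_6; the period length is 6.
Hence the expansion of sqrt(216) is a_0 = 14 followed by the repeating block 1, 2, 3, 2, 1, 28 (period 6).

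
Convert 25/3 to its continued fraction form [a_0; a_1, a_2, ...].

[8; 3]

Run the Euclidean algorithm on 25 and 3; the successive quotients are the partial quotients a_0, a_1, ... (each step inverts the fractional part left over by the previous one):
  25 = 8*3 + 1, so a_0 = 8.
  3 = 3*1 + 0, so a_1 = 3.
The remainder reaches 0 after 2 divisions, so the expansion has 2 partial quotients, read off in order.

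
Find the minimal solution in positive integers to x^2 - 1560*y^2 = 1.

First expand sqrt(1560) as a continued fraction. With x_i = (sqrt(1560) + m_i)/d_i and (m_0, d_0) = (0, 1): a_0 = floor(sqrt(1560)) = 39, since 39^2 = 1521 <= 1560 < 1600 = 40^2.
Iterate m_{i+1} = d_i*a_i - m_i, d_{i+1} = (1560 - m_{i+1}^2)/d_i, a_{i+1} = floor((a_0 + m_{i+1})/d_{i+1}):
  m_1 = 1*39 - 0 = 39, d_1 = (1560 - 39^2)/1 = 39/1 = 39, a_1 = floor((39 + 39)/39) = 2.
  m_2 = 39*2 - 39 = 39, d_2 = (1560 - 39^2)/39 = 39/39 = 1, a_2 = floor((39 + 39)/1) = 78.
  m_3 = 1*78 - 39 = 39, d_3 = (1560 - 39^2)/1 = 39/1 = 39: (m_3, d_3) = (m_1, d_1) = (39, 39), so from here the quotients repeat a_1, a_2; the period length is 2.
So sqrt(1560) = [39; (2, 78)] with period length k = 2.
k is even, so the fundamental solution of x^2 - 1560y^2 = 1 is (p_{k-1}, q_{k-1}) = (p_1, q_1); compute convergents through index 1.
Convergents (p_i = a_i*p_{i-1} + p_{i-2}, q_i = a_i*q_{i-1} + q_{i-2} with p_{-2}=0, p_{-1}=1, q_{-2}=1, q_{-1}=0):
  i=0: a_0=39, p_0 = 39*1 + 0 = 39, q_0 = 39*0 + 1 = 1.
  i=1: a_1=2, p_1 = 2*39 + 1 = 79, q_1 = 2*1 + 0 = 2.
Check: 79^2 - 1560*2^2 = 6241 - 6240 = 1, so (x, y) = (79, 2) solves the equation, and by the theorem it is the least positive solution.

(x, y) = (79, 2)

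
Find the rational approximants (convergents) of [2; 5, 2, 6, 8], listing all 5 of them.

2/1, 11/5, 24/11, 155/71, 1264/579

Using the convergent recurrence p_i = a_i*p_{i-1} + p_{i-2}, q_i = a_i*q_{i-1} + q_{i-2} with p_{-2}=0, p_{-1}=1, q_{-2}=1, q_{-1}=0:
  i=0: a_0=2, p_0 = 2*1 + 0 = 2, q_0 = 2*0 + 1 = 1.
  i=1: a_1=5, p_1 = 5*2 + 1 = 11, q_1 = 5*1 + 0 = 5.
  i=2: a_2=2, p_2 = 2*11 + 2 = 24, q_2 = 2*5 + 1 = 11.
  i=3: a_3=6, p_3 = 6*24 + 11 = 155, q_3 = 6*11 + 5 = 71.
  i=4: a_4=8, p_4 = 8*155 + 24 = 1264, q_4 = 8*71 + 11 = 579.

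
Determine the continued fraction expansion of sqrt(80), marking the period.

Write x_i = (sqrt(80) + m_i)/d_i with (m_0, d_0) = (0, 1). a_0 = floor(sqrt(80)) = 8, since 8^2 = 64 <= 80 < 81 = 9^2.
Iterate m_{i+1} = d_i*a_i - m_i, d_{i+1} = (80 - m_{i+1}^2)/d_i, a_{i+1} = floor((a_0 + m_{i+1})/d_{i+1}):
  m_1 = 1*8 - 0 = 8, d_1 = (80 - 8^2)/1 = 16/1 = 16, a_1 = floor((8 + 8)/16) = 1.
  m_2 = 16*1 - 8 = 8, d_2 = (80 - 8^2)/16 = 16/16 = 1, a_2 = floor((8 + 8)/1) = 16.
  m_3 = 1*16 - 8 = 8, d_3 = (80 - 8^2)/1 = 16/1 = 16: (m_3, d_3) = (m_1, d_1) = (8, 16), so from here the quotients repeat a_1, a_2; the period length is 2.
Hence the expansion of sqrt(80) is a_0 = 8 followed by the repeating block 1, 16 (period 2).

[8; (1, 16)]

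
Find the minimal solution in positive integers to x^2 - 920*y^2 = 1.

(x, y) = (91, 3)

First expand sqrt(920) as a continued fraction. With x_i = (sqrt(920) + m_i)/d_i and (m_0, d_0) = (0, 1): a_0 = floor(sqrt(920)) = 30, since 30^2 = 900 <= 920 < 961 = 31^2.
Iterate m_{i+1} = d_i*a_i - m_i, d_{i+1} = (920 - m_{i+1}^2)/d_i, a_{i+1} = floor((a_0 + m_{i+1})/d_{i+1}):
  m_1 = 1*30 - 0 = 30, d_1 = (920 - 30^2)/1 = 20/1 = 20, a_1 = floor((30 + 30)/20) = 3.
  m_2 = 20*3 - 30 = 30, d_2 = (920 - 30^2)/20 = 20/20 = 1, a_2 = floor((30 + 30)/1) = 60.
  m_3 = 1*60 - 30 = 30, d_3 = (920 - 30^2)/1 = 20/1 = 20: (m_3, d_3) = (m_1, d_1) = (30, 20), so from here the quotients repeat a_1, a_2; the period length is 2.
So sqrt(920) = [30; (3, 60)] with period length k = 2.
k is even, so the fundamental solution of x^2 - 920y^2 = 1 is (p_{k-1}, q_{k-1}) = (p_1, q_1); compute convergents through index 1.
Convergents (p_i = a_i*p_{i-1} + p_{i-2}, q_i = a_i*q_{i-1} + q_{i-2} with p_{-2}=0, p_{-1}=1, q_{-2}=1, q_{-1}=0):
  i=0: a_0=30, p_0 = 30*1 + 0 = 30, q_0 = 30*0 + 1 = 1.
  i=1: a_1=3, p_1 = 3*30 + 1 = 91, q_1 = 3*1 + 0 = 3.
Check: 91^2 - 920*3^2 = 8281 - 8280 = 1, so (x, y) = (91, 3) solves the equation, and by the theorem it is the least positive solution.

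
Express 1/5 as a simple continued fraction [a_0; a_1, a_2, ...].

[0; 5]

Run the Euclidean algorithm on 1 and 5; the successive quotients are the partial quotients a_0, a_1, ... (each step inverts the fractional part left over by the previous one):
  1 = 0*5 + 1, so a_0 = 0.
  5 = 5*1 + 0, so a_1 = 5.
The remainder reaches 0 after 2 divisions, so the expansion has 2 partial quotients, read off in order.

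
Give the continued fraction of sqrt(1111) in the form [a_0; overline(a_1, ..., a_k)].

Write x_i = (sqrt(1111) + m_i)/d_i with (m_0, d_0) = (0, 1). a_0 = floor(sqrt(1111)) = 33, since 33^2 = 1089 <= 1111 < 1156 = 34^2.
Iterate m_{i+1} = d_i*a_i - m_i, d_{i+1} = (1111 - m_{i+1}^2)/d_i, a_{i+1} = floor((a_0 + m_{i+1})/d_{i+1}):
  m_1 = 1*33 - 0 = 33, d_1 = (1111 - 33^2)/1 = 22/1 = 22, a_1 = floor((33 + 33)/22) = 3.
  m_2 = 22*3 - 33 = 33, d_2 = (1111 - 33^2)/22 = 22/22 = 1, a_2 = floor((33 + 33)/1) = 66.
  m_3 = 1*66 - 33 = 33, d_3 = (1111 - 33^2)/1 = 22/1 = 22: (m_3, d_3) = (m_1, d_1) = (33, 22), so from here the quotients repeat a_1, a_2; the period length is 2.
Hence the expansion of sqrt(1111) is a_0 = 33 followed by the repeating block 3, 66 (period 2).

[33; overline(3, 66)]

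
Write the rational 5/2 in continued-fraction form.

[2; 2]

Run the Euclidean algorithm on 5 and 2; the successive quotients are the partial quotients a_0, a_1, ... (each step inverts the fractional part left over by the previous one):
  5 = 2*2 + 1, so a_0 = 2.
  2 = 2*1 + 0, so a_1 = 2.
The remainder reaches 0 after 2 divisions, so the expansion has 2 partial quotients, read off in order.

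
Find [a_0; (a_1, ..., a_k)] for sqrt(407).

[20; (5, 1, 2, 1, 5, 40)]

Write x_i = (sqrt(407) + m_i)/d_i with (m_0, d_0) = (0, 1). a_0 = floor(sqrt(407)) = 20, since 20^2 = 400 <= 407 < 441 = 21^2.
Iterate m_{i+1} = d_i*a_i - m_i, d_{i+1} = (407 - m_{i+1}^2)/d_i, a_{i+1} = floor((a_0 + m_{i+1})/d_{i+1}):
  m_1 = 1*20 - 0 = 20, d_1 = (407 - 20^2)/1 = 7/1 = 7, a_1 = floor((20 + 20)/7) = 5.
  m_2 = 7*5 - 20 = 15, d_2 = (407 - 15^2)/7 = 182/7 = 26, a_2 = floor((20 + 15)/26) = 1.
  m_3 = 26*1 - 15 = 11, d_3 = (407 - 11^2)/26 = 286/26 = 11, a_3 = floor((20 + 11)/11) = 2.
  m_4 = 11*2 - 11 = 11, d_4 = (407 - 11^2)/11 = 286/11 = 26, a_4 = floor((20 + 11)/26) = 1.
  m_5 = 26*1 - 11 = 15, d_5 = (407 - 15^2)/26 = 182/26 = 7, a_5 = floor((20 + 15)/7) = 5.
  m_6 = 7*5 - 15 = 20, d_6 = (407 - 20^2)/7 = 7/7 = 1, a_6 = floor((20 + 20)/1) = 40.
  m_7 = 1*40 - 20 = 20, d_7 = (407 - 20^2)/1 = 7/1 = 7: (m_7, d_7) = (m_1, d_1) = (20, 7), so from here the quotients repeat a_1, ..., a_6; the period length is 6.
Hence the expansion of sqrt(407) is a_0 = 20 followed by the repeating block 5, 1, 2, 1, 5, 40 (period 6).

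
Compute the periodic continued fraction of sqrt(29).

[5; (2, 1, 1, 2, 10)]

Write x_i = (sqrt(29) + m_i)/d_i with (m_0, d_0) = (0, 1). a_0 = floor(sqrt(29)) = 5, since 5^2 = 25 <= 29 < 36 = 6^2.
Iterate m_{i+1} = d_i*a_i - m_i, d_{i+1} = (29 - m_{i+1}^2)/d_i, a_{i+1} = floor((a_0 + m_{i+1})/d_{i+1}):
  m_1 = 1*5 - 0 = 5, d_1 = (29 - 5^2)/1 = 4/1 = 4, a_1 = floor((5 + 5)/4) = 2.
  m_2 = 4*2 - 5 = 3, d_2 = (29 - 3^2)/4 = 20/4 = 5, a_2 = floor((5 + 3)/5) = 1.
  m_3 = 5*1 - 3 = 2, d_3 = (29 - 2^2)/5 = 25/5 = 5, a_3 = floor((5 + 2)/5) = 1.
  m_4 = 5*1 - 2 = 3, d_4 = (29 - 3^2)/5 = 20/5 = 4, a_4 = floor((5 + 3)/4) = 2.
  m_5 = 4*2 - 3 = 5, d_5 = (29 - 5^2)/4 = 4/4 = 1, a_5 = floor((5 + 5)/1) = 10.
  m_6 = 1*10 - 5 = 5, d_6 = (29 - 5^2)/1 = 4/1 = 4: (m_6, d_6) = (m_1, d_1) = (5, 4), so from here the quotients repeat a_1, ..., a_5; the period length is 5.
Hence the expansion of sqrt(29) is a_0 = 5 followed by the repeating block 2, 1, 1, 2, 10 (period 5).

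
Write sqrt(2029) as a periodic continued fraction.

[45; (22, 1, 1, 22, 90)]

Write x_i = (sqrt(2029) + m_i)/d_i with (m_0, d_0) = (0, 1). a_0 = floor(sqrt(2029)) = 45, since 45^2 = 2025 <= 2029 < 2116 = 46^2.
Iterate m_{i+1} = d_i*a_i - m_i, d_{i+1} = (2029 - m_{i+1}^2)/d_i, a_{i+1} = floor((a_0 + m_{i+1})/d_{i+1}):
  m_1 = 1*45 - 0 = 45, d_1 = (2029 - 45^2)/1 = 4/1 = 4, a_1 = floor((45 + 45)/4) = 22.
  m_2 = 4*22 - 45 = 43, d_2 = (2029 - 43^2)/4 = 180/4 = 45, a_2 = floor((45 + 43)/45) = 1.
  m_3 = 45*1 - 43 = 2, d_3 = (2029 - 2^2)/45 = 2025/45 = 45, a_3 = floor((45 + 2)/45) = 1.
  m_4 = 45*1 - 2 = 43, d_4 = (2029 - 43^2)/45 = 180/45 = 4, a_4 = floor((45 + 43)/4) = 22.
  m_5 = 4*22 - 43 = 45, d_5 = (2029 - 45^2)/4 = 4/4 = 1, a_5 = floor((45 + 45)/1) = 90.
  m_6 = 1*90 - 45 = 45, d_6 = (2029 - 45^2)/1 = 4/1 = 4: (m_6, d_6) = (m_1, d_1) = (45, 4), so from here the quotients repeat a_1, ..., a_5; the period length is 5.
Hence the expansion of sqrt(2029) is a_0 = 45 followed by the repeating block 22, 1, 1, 22, 90 (period 5).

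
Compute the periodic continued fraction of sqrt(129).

[11; (2, 1, 3, 1, 6, 1, 3, 1, 2, 22)]

Write x_i = (sqrt(129) + m_i)/d_i with (m_0, d_0) = (0, 1). a_0 = floor(sqrt(129)) = 11, since 11^2 = 121 <= 129 < 144 = 12^2.
Iterate m_{i+1} = d_i*a_i - m_i, d_{i+1} = (129 - m_{i+1}^2)/d_i, a_{i+1} = floor((a_0 + m_{i+1})/d_{i+1}):
  m_1 = 1*11 - 0 = 11, d_1 = (129 - 11^2)/1 = 8/1 = 8, a_1 = floor((11 + 11)/8) = 2.
  m_2 = 8*2 - 11 = 5, d_2 = (129 - 5^2)/8 = 104/8 = 13, a_2 = floor((11 + 5)/13) = 1.
  m_3 = 13*1 - 5 = 8, d_3 = (129 - 8^2)/13 = 65/13 = 5, a_3 = floor((11 + 8)/5) = 3.
  m_4 = 5*3 - 8 = 7, d_4 = (129 - 7^2)/5 = 80/5 = 16, a_4 = floor((11 + 7)/16) = 1.
  m_5 = 16*1 - 7 = 9, d_5 = (129 - 9^2)/16 = 48/16 = 3, a_5 = floor((11 + 9)/3) = 6.
  m_6 = 3*6 - 9 = 9, d_6 = (129 - 9^2)/3 = 48/3 = 16, a_6 = floor((11 + 9)/16) = 1.
  m_7 = 16*1 - 9 = 7, d_7 = (129 - 7^2)/16 = 80/16 = 5, a_7 = floor((11 + 7)/5) = 3.
  m_8 = 5*3 - 7 = 8, d_8 = (129 - 8^2)/5 = 65/5 = 13, a_8 = floor((11 + 8)/13) = 1.
  m_9 = 13*1 - 8 = 5, d_9 = (129 - 5^2)/13 = 104/13 = 8, a_9 = floor((11 + 5)/8) = 2.
  m_10 = 8*2 - 5 = 11, d_10 = (129 - 11^2)/8 = 8/8 = 1, a_10 = floor((11 + 11)/1) = 22.
  m_11 = 1*22 - 11 = 11, d_11 = (129 - 11^2)/1 = 8/1 = 8: (m_11, d_11) = (m_1, d_1) = (11, 8), so from here the quotients repeat a_1, ..., a_10; the period length is 10.
Hence the expansion of sqrt(129) is a_0 = 11 followed by the repeating block 2, 1, 3, 1, 6, 1, 3, 1, 2, 22 (period 10).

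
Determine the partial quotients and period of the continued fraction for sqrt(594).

Write x_i = (sqrt(594) + m_i)/d_i with (m_0, d_0) = (0, 1). a_0 = floor(sqrt(594)) = 24, since 24^2 = 576 <= 594 < 625 = 25^2.
Iterate m_{i+1} = d_i*a_i - m_i, d_{i+1} = (594 - m_{i+1}^2)/d_i, a_{i+1} = floor((a_0 + m_{i+1})/d_{i+1}):
  m_1 = 1*24 - 0 = 24, d_1 = (594 - 24^2)/1 = 18/1 = 18, a_1 = floor((24 + 24)/18) = 2.
  m_2 = 18*2 - 24 = 12, d_2 = (594 - 12^2)/18 = 450/18 = 25, a_2 = floor((24 + 12)/25) = 1.
  m_3 = 25*1 - 12 = 13, d_3 = (594 - 13^2)/25 = 425/25 = 17, a_3 = floor((24 + 13)/17) = 2.
  m_4 = 17*2 - 13 = 21, d_4 = (594 - 21^2)/17 = 153/17 = 9, a_4 = floor((24 + 21)/9) = 5.
  m_5 = 9*5 - 21 = 24, d_5 = (594 - 24^2)/9 = 18/9 = 2, a_5 = floor((24 + 24)/2) = 24.
  m_6 = 2*24 - 24 = 24, d_6 = (594 - 24^2)/2 = 18/2 = 9, a_6 = floor((24 + 24)/9) = 5.
  m_7 = 9*5 - 24 = 21, d_7 = (594 - 21^2)/9 = 153/9 = 17, a_7 = floor((24 + 21)/17) = 2.
  m_8 = 17*2 - 21 = 13, d_8 = (594 - 13^2)/17 = 425/17 = 25, a_8 = floor((24 + 13)/25) = 1.
  m_9 = 25*1 - 13 = 12, d_9 = (594 - 12^2)/25 = 450/25 = 18, a_9 = floor((24 + 12)/18) = 2.
  m_10 = 18*2 - 12 = 24, d_10 = (594 - 24^2)/18 = 18/18 = 1, a_10 = floor((24 + 24)/1) = 48.
  m_11 = 1*48 - 24 = 24, d_11 = (594 - 24^2)/1 = 18/1 = 18: (m_11, d_11) = (m_1, d_1) = (24, 18), so from here the quotients repeat a_1, ..., a_10; the period length is 10.
Hence the expansion of sqrt(594) is a_0 = 24 followed by the repeating block 2, 1, 2, 5, 24, 5, 2, 1, 2, 48 (period 10).

[24; (2, 1, 2, 5, 24, 5, 2, 1, 2, 48)]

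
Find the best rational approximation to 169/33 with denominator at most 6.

Expand x = 169/33 as a continued fraction with the Euclidean algorithm:
  169 = 5*33 + 4, so a_0 = 5.
  33 = 8*4 + 1, so a_1 = 8.
  4 = 4*1 + 0, so a_2 = 4.
so x = [5; 8, 4].
Convergents (p_i = a_i*p_{i-1} + p_{i-2}, q_i = a_i*q_{i-1} + q_{i-2} with p_{-2}=0, p_{-1}=1, q_{-2}=1, q_{-1}=0), until the denominator exceeds 6:
  i=0: a_0=5, p_0 = 5*1 + 0 = 5, q_0 = 5*0 + 1 = 1.
  i=1: a_1=8, p_1 = 8*5 + 1 = 41, q_1 = 8*1 + 0 = 8.
q_1 = 8 > 6, so the last convergent with denominator <= 6 is p_0/q_0 = 5/1.
The closest fraction with denominator <= 6 is either p_0/q_0 or the intermediate fraction (k*p_0 + p_{-1})/(k*q_0 + q_{-1}) with the largest k >= 1 whose denominator stays <= 6; these approach x as k grows, and every other convergent or intermediate fraction in range is farther away.
Largest k: floor((6 - q_{-1})/q_0) = floor((6 - 0)/1) = 6 (using the seeds p_{-1} = 1, q_{-1} = 0).
That gives (6*5 + 1)/(6*1 + 0) = 31/6.
Compare the errors: |x - 5/1| = |169*1 - 5*33|/(33*1) = 4/33, and |x - 31/6| = |169*6 - 31*33|/(33*6) = 9/198.
Cross-multiplying, 9*33 = 297 < 792 = 4*198, so 9/198 is smaller: the intermediate fraction 31/6 is closer to x than 5/1.

31/6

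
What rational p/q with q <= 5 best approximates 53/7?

38/5

Expand x = 53/7 as a continued fraction with the Euclidean algorithm:
  53 = 7*7 + 4, so a_0 = 7.
  7 = 1*4 + 3, so a_1 = 1.
  4 = 1*3 + 1, so a_2 = 1.
  3 = 3*1 + 0, so a_3 = 3.
so x = [7; 1, 1, 3].
Convergents (p_i = a_i*p_{i-1} + p_{i-2}, q_i = a_i*q_{i-1} + q_{i-2} with p_{-2}=0, p_{-1}=1, q_{-2}=1, q_{-1}=0), until the denominator exceeds 5:
  i=0: a_0=7, p_0 = 7*1 + 0 = 7, q_0 = 7*0 + 1 = 1.
  i=1: a_1=1, p_1 = 1*7 + 1 = 8, q_1 = 1*1 + 0 = 1.
  i=2: a_2=1, p_2 = 1*8 + 7 = 15, q_2 = 1*1 + 1 = 2.
  i=3: a_3=3, p_3 = 3*15 + 8 = 53, q_3 = 3*2 + 1 = 7.
q_3 = 7 > 5, so the last convergent with denominator <= 5 is p_2/q_2 = 15/2.
The closest fraction with denominator <= 5 is either p_2/q_2 or the intermediate fraction (k*p_2 + p_1)/(k*q_2 + q_1) with the largest k >= 1 whose denominator stays <= 5; these approach x as k grows, and every other convergent or intermediate fraction in range is farther away.
Largest k: floor((5 - q_1)/q_2) = floor((5 - 1)/2) = 2.
That gives (2*15 + 8)/(2*2 + 1) = 38/5.
Compare the errors: |x - 15/2| = |53*2 - 15*7|/(7*2) = 1/14, and |x - 38/5| = |53*5 - 38*7|/(7*5) = 1/35.
Cross-multiplying, 1*14 = 14 < 35 = 1*35, so 1/35 is smaller: the intermediate fraction 38/5 is closer to x than 15/2.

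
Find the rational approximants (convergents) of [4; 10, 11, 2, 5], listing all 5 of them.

4/1, 41/10, 455/111, 951/232, 5210/1271

Using the convergent recurrence p_i = a_i*p_{i-1} + p_{i-2}, q_i = a_i*q_{i-1} + q_{i-2} with p_{-2}=0, p_{-1}=1, q_{-2}=1, q_{-1}=0:
  i=0: a_0=4, p_0 = 4*1 + 0 = 4, q_0 = 4*0 + 1 = 1.
  i=1: a_1=10, p_1 = 10*4 + 1 = 41, q_1 = 10*1 + 0 = 10.
  i=2: a_2=11, p_2 = 11*41 + 4 = 455, q_2 = 11*10 + 1 = 111.
  i=3: a_3=2, p_3 = 2*455 + 41 = 951, q_3 = 2*111 + 10 = 232.
  i=4: a_4=5, p_4 = 5*951 + 455 = 5210, q_4 = 5*232 + 111 = 1271.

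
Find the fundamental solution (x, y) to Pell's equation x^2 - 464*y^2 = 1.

(x, y) = (9801, 455)

First expand sqrt(464) as a continued fraction. With x_i = (sqrt(464) + m_i)/d_i and (m_0, d_0) = (0, 1): a_0 = floor(sqrt(464)) = 21, since 21^2 = 441 <= 464 < 484 = 22^2.
Iterate m_{i+1} = d_i*a_i - m_i, d_{i+1} = (464 - m_{i+1}^2)/d_i, a_{i+1} = floor((a_0 + m_{i+1})/d_{i+1}):
  m_1 = 1*21 - 0 = 21, d_1 = (464 - 21^2)/1 = 23/1 = 23, a_1 = floor((21 + 21)/23) = 1.
  m_2 = 23*1 - 21 = 2, d_2 = (464 - 2^2)/23 = 460/23 = 20, a_2 = floor((21 + 2)/20) = 1.
  m_3 = 20*1 - 2 = 18, d_3 = (464 - 18^2)/20 = 140/20 = 7, a_3 = floor((21 + 18)/7) = 5.
  m_4 = 7*5 - 18 = 17, d_4 = (464 - 17^2)/7 = 175/7 = 25, a_4 = floor((21 + 17)/25) = 1.
  m_5 = 25*1 - 17 = 8, d_5 = (464 - 8^2)/25 = 400/25 = 16, a_5 = floor((21 + 8)/16) = 1.
  m_6 = 16*1 - 8 = 8, d_6 = (464 - 8^2)/16 = 400/16 = 25, a_6 = floor((21 + 8)/25) = 1.
  m_7 = 25*1 - 8 = 17, d_7 = (464 - 17^2)/25 = 175/25 = 7, a_7 = floor((21 + 17)/7) = 5.
  m_8 = 7*5 - 17 = 18, d_8 = (464 - 18^2)/7 = 140/7 = 20, a_8 = floor((21 + 18)/20) = 1.
  m_9 = 20*1 - 18 = 2, d_9 = (464 - 2^2)/20 = 460/20 = 23, a_9 = floor((21 + 2)/23) = 1.
  m_10 = 23*1 - 2 = 21, d_10 = (464 - 21^2)/23 = 23/23 = 1, a_10 = floor((21 + 21)/1) = 42.
  m_11 = 1*42 - 21 = 21, d_11 = (464 - 21^2)/1 = 23/1 = 23: (m_11, d_11) = (m_1, d_1) = (21, 23), so from here the quotients repeat a_1, ..., a_10; the period length is 10.
So sqrt(464) = [21; (1, 1, 5, 1, 1, 1, 5, 1, 1, 42)] with period length k = 10.
k is even, so the fundamental solution of x^2 - 464y^2 = 1 is (p_{k-1}, q_{k-1}) = (p_9, q_9); compute convergents through index 9.
Convergents (p_i = a_i*p_{i-1} + p_{i-2}, q_i = a_i*q_{i-1} + q_{i-2} with p_{-2}=0, p_{-1}=1, q_{-2}=1, q_{-1}=0):
  i=0: a_0=21, p_0 = 21*1 + 0 = 21, q_0 = 21*0 + 1 = 1.
  i=1: a_1=1, p_1 = 1*21 + 1 = 22, q_1 = 1*1 + 0 = 1.
  i=2: a_2=1, p_2 = 1*22 + 21 = 43, q_2 = 1*1 + 1 = 2.
  i=3: a_3=5, p_3 = 5*43 + 22 = 237, q_3 = 5*2 + 1 = 11.
  i=4: a_4=1, p_4 = 1*237 + 43 = 280, q_4 = 1*11 + 2 = 13.
  i=5: a_5=1, p_5 = 1*280 + 237 = 517, q_5 = 1*13 + 11 = 24.
  i=6: a_6=1, p_6 = 1*517 + 280 = 797, q_6 = 1*24 + 13 = 37.
  i=7: a_7=5, p_7 = 5*797 + 517 = 4502, q_7 = 5*37 + 24 = 209.
  i=8: a_8=1, p_8 = 1*4502 + 797 = 5299, q_8 = 1*209 + 37 = 246.
  i=9: a_9=1, p_9 = 1*5299 + 4502 = 9801, q_9 = 1*246 + 209 = 455.
Check: 9801^2 - 464*455^2 = 96059601 - 96059600 = 1, so (x, y) = (9801, 455) solves the equation, and by the theorem it is the least positive solution.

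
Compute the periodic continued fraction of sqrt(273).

[16; (1, 1, 10, 1, 1, 32)]

Write x_i = (sqrt(273) + m_i)/d_i with (m_0, d_0) = (0, 1). a_0 = floor(sqrt(273)) = 16, since 16^2 = 256 <= 273 < 289 = 17^2.
Iterate m_{i+1} = d_i*a_i - m_i, d_{i+1} = (273 - m_{i+1}^2)/d_i, a_{i+1} = floor((a_0 + m_{i+1})/d_{i+1}):
  m_1 = 1*16 - 0 = 16, d_1 = (273 - 16^2)/1 = 17/1 = 17, a_1 = floor((16 + 16)/17) = 1.
  m_2 = 17*1 - 16 = 1, d_2 = (273 - 1^2)/17 = 272/17 = 16, a_2 = floor((16 + 1)/16) = 1.
  m_3 = 16*1 - 1 = 15, d_3 = (273 - 15^2)/16 = 48/16 = 3, a_3 = floor((16 + 15)/3) = 10.
  m_4 = 3*10 - 15 = 15, d_4 = (273 - 15^2)/3 = 48/3 = 16, a_4 = floor((16 + 15)/16) = 1.
  m_5 = 16*1 - 15 = 1, d_5 = (273 - 1^2)/16 = 272/16 = 17, a_5 = floor((16 + 1)/17) = 1.
  m_6 = 17*1 - 1 = 16, d_6 = (273 - 16^2)/17 = 17/17 = 1, a_6 = floor((16 + 16)/1) = 32.
  m_7 = 1*32 - 16 = 16, d_7 = (273 - 16^2)/1 = 17/1 = 17: (m_7, d_7) = (m_1, d_1) = (16, 17), so from here the quotients repeat a_1, ..., a_6; the period length is 6.
Hence the expansion of sqrt(273) is a_0 = 16 followed by the repeating block 1, 1, 10, 1, 1, 32 (period 6).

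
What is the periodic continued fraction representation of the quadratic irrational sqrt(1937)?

[44; (88)]

Write x_i = (sqrt(1937) + m_i)/d_i with (m_0, d_0) = (0, 1). a_0 = floor(sqrt(1937)) = 44, since 44^2 = 1936 <= 1937 < 2025 = 45^2.
Iterate m_{i+1} = d_i*a_i - m_i, d_{i+1} = (1937 - m_{i+1}^2)/d_i, a_{i+1} = floor((a_0 + m_{i+1})/d_{i+1}):
  m_1 = 1*44 - 0 = 44, d_1 = (1937 - 44^2)/1 = 1/1 = 1, a_1 = floor((44 + 44)/1) = 88.
  m_2 = 1*88 - 44 = 44, d_2 = (1937 - 44^2)/1 = 1/1 = 1: (m_2, d_2) = (m_1, d_1) = (44, 1), so from here the quotient a_1 repeats; the period length is 1.
Hence the expansion of sqrt(1937) is a_0 = 44 followed by the repeating block 88 (period 1).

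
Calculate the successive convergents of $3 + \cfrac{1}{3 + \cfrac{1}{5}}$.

3/1, 10/3, 53/16

Using the convergent recurrence p_i = a_i*p_{i-1} + p_{i-2}, q_i = a_i*q_{i-1} + q_{i-2} with p_{-2}=0, p_{-1}=1, q_{-2}=1, q_{-1}=0:
  i=0: a_0=3, p_0 = 3*1 + 0 = 3, q_0 = 3*0 + 1 = 1.
  i=1: a_1=3, p_1 = 3*3 + 1 = 10, q_1 = 3*1 + 0 = 3.
  i=2: a_2=5, p_2 = 5*10 + 3 = 53, q_2 = 5*3 + 1 = 16.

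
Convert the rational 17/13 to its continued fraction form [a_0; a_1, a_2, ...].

[1; 3, 4]

Run the Euclidean algorithm on 17 and 13; the successive quotients are the partial quotients a_0, a_1, ... (each step inverts the fractional part left over by the previous one):
  17 = 1*13 + 4, so a_0 = 1.
  13 = 3*4 + 1, so a_1 = 3.
  4 = 4*1 + 0, so a_2 = 4.
The remainder reaches 0 after 3 divisions, so the expansion has 3 partial quotients, read off in order.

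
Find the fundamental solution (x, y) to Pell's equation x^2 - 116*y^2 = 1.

First expand sqrt(116) as a continued fraction. With x_i = (sqrt(116) + m_i)/d_i and (m_0, d_0) = (0, 1): a_0 = floor(sqrt(116)) = 10, since 10^2 = 100 <= 116 < 121 = 11^2.
Iterate m_{i+1} = d_i*a_i - m_i, d_{i+1} = (116 - m_{i+1}^2)/d_i, a_{i+1} = floor((a_0 + m_{i+1})/d_{i+1}):
  m_1 = 1*10 - 0 = 10, d_1 = (116 - 10^2)/1 = 16/1 = 16, a_1 = floor((10 + 10)/16) = 1.
  m_2 = 16*1 - 10 = 6, d_2 = (116 - 6^2)/16 = 80/16 = 5, a_2 = floor((10 + 6)/5) = 3.
  m_3 = 5*3 - 6 = 9, d_3 = (116 - 9^2)/5 = 35/5 = 7, a_3 = floor((10 + 9)/7) = 2.
  m_4 = 7*2 - 9 = 5, d_4 = (116 - 5^2)/7 = 91/7 = 13, a_4 = floor((10 + 5)/13) = 1.
  m_5 = 13*1 - 5 = 8, d_5 = (116 - 8^2)/13 = 52/13 = 4, a_5 = floor((10 + 8)/4) = 4.
  m_6 = 4*4 - 8 = 8, d_6 = (116 - 8^2)/4 = 52/4 = 13, a_6 = floor((10 + 8)/13) = 1.
  m_7 = 13*1 - 8 = 5, d_7 = (116 - 5^2)/13 = 91/13 = 7, a_7 = floor((10 + 5)/7) = 2.
  m_8 = 7*2 - 5 = 9, d_8 = (116 - 9^2)/7 = 35/7 = 5, a_8 = floor((10 + 9)/5) = 3.
  m_9 = 5*3 - 9 = 6, d_9 = (116 - 6^2)/5 = 80/5 = 16, a_9 = floor((10 + 6)/16) = 1.
  m_10 = 16*1 - 6 = 10, d_10 = (116 - 10^2)/16 = 16/16 = 1, a_10 = floor((10 + 10)/1) = 20.
  m_11 = 1*20 - 10 = 10, d_11 = (116 - 10^2)/1 = 16/1 = 16: (m_11, d_11) = (m_1, d_1) = (10, 16), so from here the quotients repeat a_1, ..., a_10; the period length is 10.
So sqrt(116) = [10; (1, 3, 2, 1, 4, 1, 2, 3, 1, 20)] with period length k = 10.
k is even, so the fundamental solution of x^2 - 116y^2 = 1 is (p_{k-1}, q_{k-1}) = (p_9, q_9); compute convergents through index 9.
Convergents (p_i = a_i*p_{i-1} + p_{i-2}, q_i = a_i*q_{i-1} + q_{i-2} with p_{-2}=0, p_{-1}=1, q_{-2}=1, q_{-1}=0):
  i=0: a_0=10, p_0 = 10*1 + 0 = 10, q_0 = 10*0 + 1 = 1.
  i=1: a_1=1, p_1 = 1*10 + 1 = 11, q_1 = 1*1 + 0 = 1.
  i=2: a_2=3, p_2 = 3*11 + 10 = 43, q_2 = 3*1 + 1 = 4.
  i=3: a_3=2, p_3 = 2*43 + 11 = 97, q_3 = 2*4 + 1 = 9.
  i=4: a_4=1, p_4 = 1*97 + 43 = 140, q_4 = 1*9 + 4 = 13.
  i=5: a_5=4, p_5 = 4*140 + 97 = 657, q_5 = 4*13 + 9 = 61.
  i=6: a_6=1, p_6 = 1*657 + 140 = 797, q_6 = 1*61 + 13 = 74.
  i=7: a_7=2, p_7 = 2*797 + 657 = 2251, q_7 = 2*74 + 61 = 209.
  i=8: a_8=3, p_8 = 3*2251 + 797 = 7550, q_8 = 3*209 + 74 = 701.
  i=9: a_9=1, p_9 = 1*7550 + 2251 = 9801, q_9 = 1*701 + 209 = 910.
Check: 9801^2 - 116*910^2 = 96059601 - 96059600 = 1, so (x, y) = (9801, 910) solves the equation, and by the theorem it is the least positive solution.

(x, y) = (9801, 910)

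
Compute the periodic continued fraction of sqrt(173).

[13; (6, 1, 1, 6, 26)]

Write x_i = (sqrt(173) + m_i)/d_i with (m_0, d_0) = (0, 1). a_0 = floor(sqrt(173)) = 13, since 13^2 = 169 <= 173 < 196 = 14^2.
Iterate m_{i+1} = d_i*a_i - m_i, d_{i+1} = (173 - m_{i+1}^2)/d_i, a_{i+1} = floor((a_0 + m_{i+1})/d_{i+1}):
  m_1 = 1*13 - 0 = 13, d_1 = (173 - 13^2)/1 = 4/1 = 4, a_1 = floor((13 + 13)/4) = 6.
  m_2 = 4*6 - 13 = 11, d_2 = (173 - 11^2)/4 = 52/4 = 13, a_2 = floor((13 + 11)/13) = 1.
  m_3 = 13*1 - 11 = 2, d_3 = (173 - 2^2)/13 = 169/13 = 13, a_3 = floor((13 + 2)/13) = 1.
  m_4 = 13*1 - 2 = 11, d_4 = (173 - 11^2)/13 = 52/13 = 4, a_4 = floor((13 + 11)/4) = 6.
  m_5 = 4*6 - 11 = 13, d_5 = (173 - 13^2)/4 = 4/4 = 1, a_5 = floor((13 + 13)/1) = 26.
  m_6 = 1*26 - 13 = 13, d_6 = (173 - 13^2)/1 = 4/1 = 4: (m_6, d_6) = (m_1, d_1) = (13, 4), so from here the quotients repeat a_1, ..., a_5; the period length is 5.
Hence the expansion of sqrt(173) is a_0 = 13 followed by the repeating block 6, 1, 1, 6, 26 (period 5).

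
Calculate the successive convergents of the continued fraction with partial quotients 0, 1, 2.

0/1, 1/1, 2/3

Using the convergent recurrence p_i = a_i*p_{i-1} + p_{i-2}, q_i = a_i*q_{i-1} + q_{i-2} with p_{-2}=0, p_{-1}=1, q_{-2}=1, q_{-1}=0:
  i=0: a_0=0, p_0 = 0*1 + 0 = 0, q_0 = 0*0 + 1 = 1.
  i=1: a_1=1, p_1 = 1*0 + 1 = 1, q_1 = 1*1 + 0 = 1.
  i=2: a_2=2, p_2 = 2*1 + 0 = 2, q_2 = 2*1 + 1 = 3.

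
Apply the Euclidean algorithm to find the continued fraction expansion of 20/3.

Run the Euclidean algorithm on 20 and 3; the successive quotients are the partial quotients a_0, a_1, ... (each step inverts the fractional part left over by the previous one):
  20 = 6*3 + 2, so a_0 = 6.
  3 = 1*2 + 1, so a_1 = 1.
  2 = 2*1 + 0, so a_2 = 2.
The remainder reaches 0 after 3 divisions, so the expansion has 3 partial quotients, read off in order.

[6; 1, 2]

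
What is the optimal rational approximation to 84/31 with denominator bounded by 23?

46/17

Expand x = 84/31 as a continued fraction with the Euclidean algorithm:
  84 = 2*31 + 22, so a_0 = 2.
  31 = 1*22 + 9, so a_1 = 1.
  22 = 2*9 + 4, so a_2 = 2.
  9 = 2*4 + 1, so a_3 = 2.
  4 = 4*1 + 0, so a_4 = 4.
so x = [2; 1, 2, 2, 4].
Convergents (p_i = a_i*p_{i-1} + p_{i-2}, q_i = a_i*q_{i-1} + q_{i-2} with p_{-2}=0, p_{-1}=1, q_{-2}=1, q_{-1}=0), until the denominator exceeds 23:
  i=0: a_0=2, p_0 = 2*1 + 0 = 2, q_0 = 2*0 + 1 = 1.
  i=1: a_1=1, p_1 = 1*2 + 1 = 3, q_1 = 1*1 + 0 = 1.
  i=2: a_2=2, p_2 = 2*3 + 2 = 8, q_2 = 2*1 + 1 = 3.
  i=3: a_3=2, p_3 = 2*8 + 3 = 19, q_3 = 2*3 + 1 = 7.
  i=4: a_4=4, p_4 = 4*19 + 8 = 84, q_4 = 4*7 + 3 = 31.
q_4 = 31 > 23, so the last convergent with denominator <= 23 is p_3/q_3 = 19/7.
The closest fraction with denominator <= 23 is either p_3/q_3 or the intermediate fraction (k*p_3 + p_2)/(k*q_3 + q_2) with the largest k >= 1 whose denominator stays <= 23; these approach x as k grows, and every other convergent or intermediate fraction in range is farther away.
Largest k: floor((23 - q_2)/q_3) = floor((23 - 3)/7) = 2.
That gives (2*19 + 8)/(2*7 + 3) = 46/17.
Compare the errors: |x - 19/7| = |84*7 - 19*31|/(31*7) = 1/217, and |x - 46/17| = |84*17 - 46*31|/(31*17) = 2/527.
Cross-multiplying, 2*217 = 434 < 527 = 1*527, so 2/527 is smaller: the intermediate fraction 46/17 is closer to x than 19/7.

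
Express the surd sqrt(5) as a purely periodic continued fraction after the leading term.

[2; (4)]

Write x_i = (sqrt(5) + m_i)/d_i with (m_0, d_0) = (0, 1). a_0 = floor(sqrt(5)) = 2, since 2^2 = 4 <= 5 < 9 = 3^2.
Iterate m_{i+1} = d_i*a_i - m_i, d_{i+1} = (5 - m_{i+1}^2)/d_i, a_{i+1} = floor((a_0 + m_{i+1})/d_{i+1}):
  m_1 = 1*2 - 0 = 2, d_1 = (5 - 2^2)/1 = 1/1 = 1, a_1 = floor((2 + 2)/1) = 4.
  m_2 = 1*4 - 2 = 2, d_2 = (5 - 2^2)/1 = 1/1 = 1: (m_2, d_2) = (m_1, d_1) = (2, 1), so from here the quotient a_1 repeats; the period length is 1.
Hence the expansion of sqrt(5) is a_0 = 2 followed by the repeating block 4 (period 1).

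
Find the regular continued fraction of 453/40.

Run the Euclidean algorithm on 453 and 40; the successive quotients are the partial quotients a_0, a_1, ... (each step inverts the fractional part left over by the previous one):
  453 = 11*40 + 13, so a_0 = 11.
  40 = 3*13 + 1, so a_1 = 3.
  13 = 13*1 + 0, so a_2 = 13.
The remainder reaches 0 after 3 divisions, so the expansion has 3 partial quotients, read off in order.

[11; 3, 13]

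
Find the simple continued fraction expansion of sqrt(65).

[8; (16)]

Write x_i = (sqrt(65) + m_i)/d_i with (m_0, d_0) = (0, 1). a_0 = floor(sqrt(65)) = 8, since 8^2 = 64 <= 65 < 81 = 9^2.
Iterate m_{i+1} = d_i*a_i - m_i, d_{i+1} = (65 - m_{i+1}^2)/d_i, a_{i+1} = floor((a_0 + m_{i+1})/d_{i+1}):
  m_1 = 1*8 - 0 = 8, d_1 = (65 - 8^2)/1 = 1/1 = 1, a_1 = floor((8 + 8)/1) = 16.
  m_2 = 1*16 - 8 = 8, d_2 = (65 - 8^2)/1 = 1/1 = 1: (m_2, d_2) = (m_1, d_1) = (8, 1), so from here the quotient a_1 repeats; the period length is 1.
Hence the expansion of sqrt(65) is a_0 = 8 followed by the repeating block 16 (period 1).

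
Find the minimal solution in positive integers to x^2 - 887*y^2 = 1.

(x, y) = (469224, 15755)

First expand sqrt(887) as a continued fraction. With x_i = (sqrt(887) + m_i)/d_i and (m_0, d_0) = (0, 1): a_0 = floor(sqrt(887)) = 29, since 29^2 = 841 <= 887 < 900 = 30^2.
Iterate m_{i+1} = d_i*a_i - m_i, d_{i+1} = (887 - m_{i+1}^2)/d_i, a_{i+1} = floor((a_0 + m_{i+1})/d_{i+1}):
  m_1 = 1*29 - 0 = 29, d_1 = (887 - 29^2)/1 = 46/1 = 46, a_1 = floor((29 + 29)/46) = 1.
  m_2 = 46*1 - 29 = 17, d_2 = (887 - 17^2)/46 = 598/46 = 13, a_2 = floor((29 + 17)/13) = 3.
  m_3 = 13*3 - 17 = 22, d_3 = (887 - 22^2)/13 = 403/13 = 31, a_3 = floor((29 + 22)/31) = 1.
  m_4 = 31*1 - 22 = 9, d_4 = (887 - 9^2)/31 = 806/31 = 26, a_4 = floor((29 + 9)/26) = 1.
  m_5 = 26*1 - 9 = 17, d_5 = (887 - 17^2)/26 = 598/26 = 23, a_5 = floor((29 + 17)/23) = 2.
  m_6 = 23*2 - 17 = 29, d_6 = (887 - 29^2)/23 = 46/23 = 2, a_6 = floor((29 + 29)/2) = 29.
  m_7 = 2*29 - 29 = 29, d_7 = (887 - 29^2)/2 = 46/2 = 23, a_7 = floor((29 + 29)/23) = 2.
  m_8 = 23*2 - 29 = 17, d_8 = (887 - 17^2)/23 = 598/23 = 26, a_8 = floor((29 + 17)/26) = 1.
  m_9 = 26*1 - 17 = 9, d_9 = (887 - 9^2)/26 = 806/26 = 31, a_9 = floor((29 + 9)/31) = 1.
  m_10 = 31*1 - 9 = 22, d_10 = (887 - 22^2)/31 = 403/31 = 13, a_10 = floor((29 + 22)/13) = 3.
  m_11 = 13*3 - 22 = 17, d_11 = (887 - 17^2)/13 = 598/13 = 46, a_11 = floor((29 + 17)/46) = 1.
  m_12 = 46*1 - 17 = 29, d_12 = (887 - 29^2)/46 = 46/46 = 1, a_12 = floor((29 + 29)/1) = 58.
  m_13 = 1*58 - 29 = 29, d_13 = (887 - 29^2)/1 = 46/1 = 46: (m_13, d_13) = (m_1, d_1) = (29, 46), so from here the quotients repeat a_1, ..., a_12; the period length is 12.
So sqrt(887) = [29; (1, 3, 1, 1, 2, 29, 2, 1, 1, 3, 1, 58)] with period length k = 12.
k is even, so the fundamental solution of x^2 - 887y^2 = 1 is (p_{k-1}, q_{k-1}) = (p_11, q_11); compute convergents through index 11.
Convergents (p_i = a_i*p_{i-1} + p_{i-2}, q_i = a_i*q_{i-1} + q_{i-2} with p_{-2}=0, p_{-1}=1, q_{-2}=1, q_{-1}=0):
  i=0: a_0=29, p_0 = 29*1 + 0 = 29, q_0 = 29*0 + 1 = 1.
  i=1: a_1=1, p_1 = 1*29 + 1 = 30, q_1 = 1*1 + 0 = 1.
  i=2: a_2=3, p_2 = 3*30 + 29 = 119, q_2 = 3*1 + 1 = 4.
  i=3: a_3=1, p_3 = 1*119 + 30 = 149, q_3 = 1*4 + 1 = 5.
  i=4: a_4=1, p_4 = 1*149 + 119 = 268, q_4 = 1*5 + 4 = 9.
  i=5: a_5=2, p_5 = 2*268 + 149 = 685, q_5 = 2*9 + 5 = 23.
  i=6: a_6=29, p_6 = 29*685 + 268 = 20133, q_6 = 29*23 + 9 = 676.
  i=7: a_7=2, p_7 = 2*20133 + 685 = 40951, q_7 = 2*676 + 23 = 1375.
  i=8: a_8=1, p_8 = 1*40951 + 20133 = 61084, q_8 = 1*1375 + 676 = 2051.
  i=9: a_9=1, p_9 = 1*61084 + 40951 = 102035, q_9 = 1*2051 + 1375 = 3426.
  i=10: a_10=3, p_10 = 3*102035 + 61084 = 367189, q_10 = 3*3426 + 2051 = 12329.
  i=11: a_11=1, p_11 = 1*367189 + 102035 = 469224, q_11 = 1*12329 + 3426 = 15755.
Check: 469224^2 - 887*15755^2 = 220171162176 - 220171162175 = 1, so (x, y) = (469224, 15755) solves the equation, and by the theorem it is the least positive solution.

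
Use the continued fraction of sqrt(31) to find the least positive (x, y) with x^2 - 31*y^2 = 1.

(x, y) = (1520, 273)

First expand sqrt(31) as a continued fraction. With x_i = (sqrt(31) + m_i)/d_i and (m_0, d_0) = (0, 1): a_0 = floor(sqrt(31)) = 5, since 5^2 = 25 <= 31 < 36 = 6^2.
Iterate m_{i+1} = d_i*a_i - m_i, d_{i+1} = (31 - m_{i+1}^2)/d_i, a_{i+1} = floor((a_0 + m_{i+1})/d_{i+1}):
  m_1 = 1*5 - 0 = 5, d_1 = (31 - 5^2)/1 = 6/1 = 6, a_1 = floor((5 + 5)/6) = 1.
  m_2 = 6*1 - 5 = 1, d_2 = (31 - 1^2)/6 = 30/6 = 5, a_2 = floor((5 + 1)/5) = 1.
  m_3 = 5*1 - 1 = 4, d_3 = (31 - 4^2)/5 = 15/5 = 3, a_3 = floor((5 + 4)/3) = 3.
  m_4 = 3*3 - 4 = 5, d_4 = (31 - 5^2)/3 = 6/3 = 2, a_4 = floor((5 + 5)/2) = 5.
  m_5 = 2*5 - 5 = 5, d_5 = (31 - 5^2)/2 = 6/2 = 3, a_5 = floor((5 + 5)/3) = 3.
  m_6 = 3*3 - 5 = 4, d_6 = (31 - 4^2)/3 = 15/3 = 5, a_6 = floor((5 + 4)/5) = 1.
  m_7 = 5*1 - 4 = 1, d_7 = (31 - 1^2)/5 = 30/5 = 6, a_7 = floor((5 + 1)/6) = 1.
  m_8 = 6*1 - 1 = 5, d_8 = (31 - 5^2)/6 = 6/6 = 1, a_8 = floor((5 + 5)/1) = 10.
  m_9 = 1*10 - 5 = 5, d_9 = (31 - 5^2)/1 = 6/1 = 6: (m_9, d_9) = (m_1, d_1) = (5, 6), so from here the quotients repeat a_1, ..., a_8; the period length is 8.
So sqrt(31) = [5; (1, 1, 3, 5, 3, 1, 1, 10)] with period length k = 8.
k is even, so the fundamental solution of x^2 - 31y^2 = 1 is (p_{k-1}, q_{k-1}) = (p_7, q_7); compute convergents through index 7.
Convergents (p_i = a_i*p_{i-1} + p_{i-2}, q_i = a_i*q_{i-1} + q_{i-2} with p_{-2}=0, p_{-1}=1, q_{-2}=1, q_{-1}=0):
  i=0: a_0=5, p_0 = 5*1 + 0 = 5, q_0 = 5*0 + 1 = 1.
  i=1: a_1=1, p_1 = 1*5 + 1 = 6, q_1 = 1*1 + 0 = 1.
  i=2: a_2=1, p_2 = 1*6 + 5 = 11, q_2 = 1*1 + 1 = 2.
  i=3: a_3=3, p_3 = 3*11 + 6 = 39, q_3 = 3*2 + 1 = 7.
  i=4: a_4=5, p_4 = 5*39 + 11 = 206, q_4 = 5*7 + 2 = 37.
  i=5: a_5=3, p_5 = 3*206 + 39 = 657, q_5 = 3*37 + 7 = 118.
  i=6: a_6=1, p_6 = 1*657 + 206 = 863, q_6 = 1*118 + 37 = 155.
  i=7: a_7=1, p_7 = 1*863 + 657 = 1520, q_7 = 1*155 + 118 = 273.
Check: 1520^2 - 31*273^2 = 2310400 - 2310399 = 1, so (x, y) = (1520, 273) solves the equation, and by the theorem it is the least positive solution.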